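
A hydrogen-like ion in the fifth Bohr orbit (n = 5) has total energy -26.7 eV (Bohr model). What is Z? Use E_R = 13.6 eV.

E_n = −E_R Z²/n² ⇒ Z² = −E_n n²/E_R = 26.7 × 5² / 13.6 ≈ 49.08
Z = 7

7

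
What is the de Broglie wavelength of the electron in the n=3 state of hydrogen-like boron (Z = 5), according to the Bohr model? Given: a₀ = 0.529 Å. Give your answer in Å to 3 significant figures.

The Bohr quantisation condition is nλ = 2πr_n.
r_n = n²a₀/Z = 0.952 Å
λ = 2πr_n/n = 2π·0.952/3 = 1.99 Å

1.99 Å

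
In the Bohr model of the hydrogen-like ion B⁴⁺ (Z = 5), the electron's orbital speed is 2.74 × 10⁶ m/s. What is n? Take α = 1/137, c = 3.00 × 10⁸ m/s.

4

v_n = Zαc/n ⇒ n = Zαc/v = 5 × 0.00730 × 3.00 × 10⁸ / 2.74 × 10⁶ ≈ 4.00
n = 4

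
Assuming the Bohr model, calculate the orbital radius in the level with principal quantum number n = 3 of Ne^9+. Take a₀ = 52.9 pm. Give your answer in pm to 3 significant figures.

r_n = n²a₀/Z = 3² × 52.9 / 10
    = 9 × 52.9 / 10 = 47.6 pm

47.6 pm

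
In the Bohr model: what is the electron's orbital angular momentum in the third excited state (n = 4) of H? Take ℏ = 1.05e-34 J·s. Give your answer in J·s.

4.20e-34 J·s

L_n = nℏ = 4 × 1.05e-34 = 4.20e-34 J·s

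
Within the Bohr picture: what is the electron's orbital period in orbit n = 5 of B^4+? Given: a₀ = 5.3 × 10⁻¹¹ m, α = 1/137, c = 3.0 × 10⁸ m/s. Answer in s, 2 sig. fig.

7.6 × 10⁻¹⁶ s

r = n²a₀/Z = 5²·5.3 × 10⁻¹¹/5 = 2.6 × 10⁻¹⁰ m
v = Zαc/n = 5·0.0073·3.0 × 10⁸/5 = 2.2 × 10⁶ m/s
T = 2πr/v = 7.6 × 10⁻¹⁶ s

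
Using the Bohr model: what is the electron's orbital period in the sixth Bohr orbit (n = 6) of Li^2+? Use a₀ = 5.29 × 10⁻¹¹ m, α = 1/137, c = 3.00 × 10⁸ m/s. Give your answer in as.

3640 as

r = n²a₀/Z = 6²·5.29 × 10⁻¹¹/3 = 6.35 × 10⁻¹⁰ m
v = Zαc/n = 3·0.00730·3.00 × 10⁸/6 = 1.09 × 10⁶ m/s
T = 2πr/v = 3.64 × 10⁻¹⁵ s = 3640 as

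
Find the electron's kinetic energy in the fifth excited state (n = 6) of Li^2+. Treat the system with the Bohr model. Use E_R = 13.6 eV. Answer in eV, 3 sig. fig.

For a Coulomb orbit the virial theorem gives K = −E_n.
E_n = −E_R·Z²/n², so K = E_R·Z²/n² = 13.6 × 3²/6² = 3.40 eV

3.40 eV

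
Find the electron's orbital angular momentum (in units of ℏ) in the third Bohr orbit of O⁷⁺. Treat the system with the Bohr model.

L_n = nℏ, so L/ℏ = n = 3.

3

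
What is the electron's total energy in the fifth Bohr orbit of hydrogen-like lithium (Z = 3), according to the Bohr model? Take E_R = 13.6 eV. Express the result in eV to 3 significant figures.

E_n = −E_R·Z²/n² = −13.6 × 3²/5² = -4.90 eV

-4.90 eV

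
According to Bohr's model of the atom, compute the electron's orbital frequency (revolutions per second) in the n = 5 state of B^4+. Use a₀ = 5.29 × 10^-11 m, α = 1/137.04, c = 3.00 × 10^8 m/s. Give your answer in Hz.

1.32 × 10^15 Hz

r = n²a₀/Z = 2.64 × 10^-10 m, v = Zαc/n = 2.19 × 10^6 m/s
f = v/(2πr) = 1.32 × 10^15 Hz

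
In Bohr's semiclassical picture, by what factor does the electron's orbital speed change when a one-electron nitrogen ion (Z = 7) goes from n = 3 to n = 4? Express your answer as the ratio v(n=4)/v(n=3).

v ∝ Z^1 · n^-1; with Z fixed, v ∝ n^-1.
v(n=4)/v(n=3) = (4/3)^-1 = 3/4

3/4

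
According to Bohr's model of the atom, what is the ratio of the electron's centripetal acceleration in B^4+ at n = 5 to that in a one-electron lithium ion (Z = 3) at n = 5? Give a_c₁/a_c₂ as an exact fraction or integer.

125/27

a_c ∝ Z^3 · n^-4
a_c₁/a_c₂ = (5/3)^3 · (5/5)^-4 = 125/27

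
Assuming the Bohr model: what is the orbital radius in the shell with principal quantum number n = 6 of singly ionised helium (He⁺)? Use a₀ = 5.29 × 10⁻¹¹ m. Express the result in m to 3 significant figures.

r_n = n²a₀/Z = 6² × 5.29 × 10⁻¹¹ / 2
    = 36 × 5.29 × 10⁻¹¹ / 2 = 9.52 × 10⁻¹⁰ m

9.52 × 10⁻¹⁰ m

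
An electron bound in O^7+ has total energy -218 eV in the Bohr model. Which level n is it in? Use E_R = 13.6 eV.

E_n = −E_R Z²/n² ⇒ n² = E_R Z²/(−E_n) = 13.6 × 8² / 218 ≈ 3.99
n = 2

2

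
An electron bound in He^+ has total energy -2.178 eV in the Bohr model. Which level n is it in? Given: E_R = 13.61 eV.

5

E_n = −E_R Z²/n² ⇒ n² = E_R Z²/(−E_n) = 13.61 × 2² / 2.178 ≈ 25.00
n = 5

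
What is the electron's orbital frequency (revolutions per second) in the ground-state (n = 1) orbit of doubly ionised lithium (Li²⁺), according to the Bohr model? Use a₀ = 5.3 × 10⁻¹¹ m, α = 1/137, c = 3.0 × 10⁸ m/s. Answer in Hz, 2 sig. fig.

r = n²a₀/Z = 1.8 × 10⁻¹¹ m, v = Zαc/n = 6.6 × 10⁶ m/s
f = v/(2πr) = 5.9 × 10¹⁶ Hz

5.9 × 10¹⁶ Hz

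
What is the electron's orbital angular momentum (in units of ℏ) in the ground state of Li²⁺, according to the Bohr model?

L_n = nℏ, so L/ℏ = n = 1.

1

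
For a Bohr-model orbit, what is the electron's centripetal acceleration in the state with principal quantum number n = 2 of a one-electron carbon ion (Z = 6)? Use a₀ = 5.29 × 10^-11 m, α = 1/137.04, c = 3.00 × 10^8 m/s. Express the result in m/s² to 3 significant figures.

r = n²a₀/Z = 3.53 × 10^-11 m, v = Zαc/n = 6.57 × 10^6 m/s
a = v²/r = (6.57 × 10^6)² / 3.53 × 10^-11 = 1.22 × 10^24 m/s²

1.22 × 10^24 m/s²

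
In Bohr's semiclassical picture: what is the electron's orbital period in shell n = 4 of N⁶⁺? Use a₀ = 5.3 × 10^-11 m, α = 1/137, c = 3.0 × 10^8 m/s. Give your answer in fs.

0.20 fs

r = n²a₀/Z = 4²·5.3 × 10^-11/7 = 1.2 × 10^-10 m
v = Zαc/n = 7·0.0073·3.0 × 10^8/4 = 3.8 × 10^6 m/s
T = 2πr/v = 2.0 × 10^-16 s = 0.20 fs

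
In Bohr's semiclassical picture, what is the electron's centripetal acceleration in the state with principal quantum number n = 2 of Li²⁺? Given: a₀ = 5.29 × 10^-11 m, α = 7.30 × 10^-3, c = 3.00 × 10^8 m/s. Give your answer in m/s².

r = n²a₀/Z = 7.05 × 10^-11 m, v = Zαc/n = 3.29 × 10^6 m/s
a = v²/r = (3.29 × 10^6)² / 7.05 × 10^-11 = 1.53 × 10^23 m/s²

1.53 × 10^23 m/s²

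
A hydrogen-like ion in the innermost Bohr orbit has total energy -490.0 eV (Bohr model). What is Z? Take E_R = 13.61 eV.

E_n = −E_R Z²/n² ⇒ Z² = −E_n n²/E_R = 490.0 × 1² / 13.61 ≈ 36.00
Z = 6

6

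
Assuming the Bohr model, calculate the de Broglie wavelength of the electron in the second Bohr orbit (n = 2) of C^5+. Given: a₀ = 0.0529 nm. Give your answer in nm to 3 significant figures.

0.111 nm

The Bohr quantisation condition is nλ = 2πr_n.
r_n = n²a₀/Z = 0.0353 nm
λ = 2πr_n/n = 2π·0.0353/2 = 0.111 nm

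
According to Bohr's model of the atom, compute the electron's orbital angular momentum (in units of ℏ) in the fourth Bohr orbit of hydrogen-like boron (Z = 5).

4

L_n = nℏ, so L/ℏ = n = 4.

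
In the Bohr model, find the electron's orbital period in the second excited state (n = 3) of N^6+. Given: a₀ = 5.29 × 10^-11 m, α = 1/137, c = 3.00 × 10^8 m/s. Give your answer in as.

83.6 as

r = n²a₀/Z = 3²·5.29 × 10^-11/7 = 6.80 × 10^-11 m
v = Zαc/n = 7·0.00730·3.00 × 10^8/3 = 5.11 × 10^6 m/s
T = 2πr/v = 8.36 × 10^-17 s = 83.6 as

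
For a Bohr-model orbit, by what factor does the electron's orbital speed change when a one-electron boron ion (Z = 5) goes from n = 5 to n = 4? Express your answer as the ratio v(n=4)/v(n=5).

v ∝ Z^1 · n^-1; with Z fixed, v ∝ n^-1.
v(n=4)/v(n=5) = (4/5)^-1 = 5/4

5/4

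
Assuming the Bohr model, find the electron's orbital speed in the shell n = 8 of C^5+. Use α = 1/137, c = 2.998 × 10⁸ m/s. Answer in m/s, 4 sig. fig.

v_n = Zαc/n = 6 × 0.007299 × 2.998 × 10⁸ / 8
    = 1.641 × 10⁶ m/s

1.641 × 10⁶ m/s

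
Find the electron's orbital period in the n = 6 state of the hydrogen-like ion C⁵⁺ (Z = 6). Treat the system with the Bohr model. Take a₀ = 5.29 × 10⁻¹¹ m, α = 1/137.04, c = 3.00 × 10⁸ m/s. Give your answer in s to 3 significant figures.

r = n²a₀/Z = 6²·5.29 × 10⁻¹¹/6 = 3.17 × 10⁻¹⁰ m
v = Zαc/n = 6·0.00730·3.00 × 10⁸/6 = 2.19 × 10⁶ m/s
T = 2πr/v = 9.11 × 10⁻¹⁶ s

9.11 × 10⁻¹⁶ s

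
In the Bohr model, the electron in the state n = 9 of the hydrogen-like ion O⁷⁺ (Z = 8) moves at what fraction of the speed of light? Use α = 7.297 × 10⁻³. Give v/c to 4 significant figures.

0.006486

v_n = Zαc/n, so v/c = Zα/n = 8 × 0.007297 / 9 = 0.006486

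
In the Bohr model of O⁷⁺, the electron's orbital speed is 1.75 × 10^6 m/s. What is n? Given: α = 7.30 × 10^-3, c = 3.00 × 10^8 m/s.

10

v_n = Zαc/n ⇒ n = Zαc/v = 8 × 0.00730 × 3.00 × 10^8 / 1.75 × 10^6 ≈ 10.01
n = 10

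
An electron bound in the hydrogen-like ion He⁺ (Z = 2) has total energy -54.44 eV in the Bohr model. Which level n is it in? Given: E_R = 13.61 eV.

E_n = −E_R Z²/n² ⇒ n² = E_R Z²/(−E_n) = 13.61 × 2² / 54.44 ≈ 1.00
n = 1

1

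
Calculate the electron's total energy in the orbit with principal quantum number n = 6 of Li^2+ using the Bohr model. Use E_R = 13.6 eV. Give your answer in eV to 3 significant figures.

-3.40 eV

E_n = −E_R·Z²/n² = −13.6 × 3²/6² = -3.40 eV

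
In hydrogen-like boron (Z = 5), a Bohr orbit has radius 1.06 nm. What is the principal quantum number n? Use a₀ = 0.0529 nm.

r_n = n²a₀/Z ⇒ n² = rZ/a₀ = 1.06 × 5 / 0.0529 ≈ 100.19
n = 10

10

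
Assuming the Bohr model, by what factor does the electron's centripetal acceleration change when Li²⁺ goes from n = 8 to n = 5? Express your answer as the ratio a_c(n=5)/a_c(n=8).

a_c ∝ Z^3 · n^-4; with Z fixed, a_c ∝ n^-4.
a_c(n=5)/a_c(n=8) = (5/8)^-4 = 4096/625

4096/625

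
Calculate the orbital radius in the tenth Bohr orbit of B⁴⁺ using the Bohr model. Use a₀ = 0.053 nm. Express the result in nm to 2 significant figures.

r_n = n²a₀/Z = 10² × 0.053 / 5
    = 100 × 0.053 / 5 = 1.1 nm

1.1 nm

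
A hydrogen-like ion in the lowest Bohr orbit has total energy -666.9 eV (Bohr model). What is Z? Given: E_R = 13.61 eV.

E_n = −E_R Z²/n² ⇒ Z² = −E_n n²/E_R = 666.9 × 1² / 13.61 ≈ 49.00
Z = 7

7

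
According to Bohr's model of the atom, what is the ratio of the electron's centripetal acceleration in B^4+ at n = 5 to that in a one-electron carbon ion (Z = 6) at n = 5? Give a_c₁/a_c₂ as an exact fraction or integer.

a_c ∝ Z^3 · n^-4
a_c₁/a_c₂ = (5/6)^3 · (5/5)^-4 = 125/216

125/216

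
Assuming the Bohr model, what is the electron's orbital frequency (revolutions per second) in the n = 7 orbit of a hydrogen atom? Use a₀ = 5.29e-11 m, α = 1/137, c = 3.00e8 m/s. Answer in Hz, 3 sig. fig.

1.92e13 Hz

r = n²a₀/Z = 2.59e-9 m, v = Zαc/n = 3.13e5 m/s
f = v/(2πr) = 1.92e13 Hz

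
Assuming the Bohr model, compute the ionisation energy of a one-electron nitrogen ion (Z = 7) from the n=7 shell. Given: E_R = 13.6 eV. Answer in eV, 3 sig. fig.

E_n = −E_R·Z²/n² = −13.6 × 7²/7² eV = -13.6 eV
Ionisation energy = −E_n = 13.6 eV

13.6 eV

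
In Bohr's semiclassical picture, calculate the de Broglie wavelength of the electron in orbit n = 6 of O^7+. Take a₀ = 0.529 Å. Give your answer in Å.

The Bohr quantisation condition is nλ = 2πr_n.
r_n = n²a₀/Z = 2.38 Å
λ = 2πr_n/n = 2π·2.38/6 = 2.49 Å

2.49 Å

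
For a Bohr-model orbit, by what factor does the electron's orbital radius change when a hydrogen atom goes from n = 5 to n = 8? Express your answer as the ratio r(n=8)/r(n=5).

64/25

r ∝ Z^-1 · n^2; with Z fixed, r ∝ n^2.
r(n=8)/r(n=5) = (8/5)^2 = 64/25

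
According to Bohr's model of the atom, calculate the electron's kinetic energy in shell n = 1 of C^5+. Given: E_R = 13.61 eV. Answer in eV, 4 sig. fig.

490.0 eV

For a Coulomb orbit the virial theorem gives K = −E_n.
E_n = −E_R·Z²/n², so K = E_R·Z²/n² = 13.61 × 6²/1² = 490.0 eV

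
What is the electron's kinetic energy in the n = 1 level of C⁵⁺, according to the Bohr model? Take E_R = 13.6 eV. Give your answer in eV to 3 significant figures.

For a Coulomb orbit the virial theorem gives K = −E_n.
E_n = −E_R·Z²/n², so K = E_R·Z²/n² = 13.6 × 6²/1² = 490 eV

490 eV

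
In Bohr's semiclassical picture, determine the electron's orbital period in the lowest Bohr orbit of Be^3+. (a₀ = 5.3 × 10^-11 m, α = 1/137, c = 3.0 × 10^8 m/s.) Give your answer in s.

r = n²a₀/Z = 1²·5.3 × 10^-11/4 = 1.3 × 10^-11 m
v = Zαc/n = 4·0.0073·3.0 × 10^8/1 = 8.8 × 10^6 m/s
T = 2πr/v = 9.5 × 10^-18 s

9.5 × 10^-18 s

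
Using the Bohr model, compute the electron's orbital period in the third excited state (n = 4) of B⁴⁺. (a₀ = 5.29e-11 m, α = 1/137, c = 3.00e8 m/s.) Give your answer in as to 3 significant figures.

389 as

r = n²a₀/Z = 4²·5.29e-11/5 = 1.69e-10 m
v = Zαc/n = 5·0.00730·3.00e8/4 = 2.74e6 m/s
T = 2πr/v = 3.89e-16 s = 389 as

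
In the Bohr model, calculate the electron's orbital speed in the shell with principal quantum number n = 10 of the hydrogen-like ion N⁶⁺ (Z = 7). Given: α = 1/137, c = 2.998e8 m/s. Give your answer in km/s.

1532 km/s

v_n = Zαc/n = 7 × 0.007299 × 2.998e8 / 10
    = 1532 km/s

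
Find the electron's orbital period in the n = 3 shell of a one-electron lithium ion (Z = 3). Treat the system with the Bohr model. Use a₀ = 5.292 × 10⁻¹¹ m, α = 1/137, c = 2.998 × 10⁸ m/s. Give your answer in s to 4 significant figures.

4.558 × 10⁻¹⁶ s

r = n²a₀/Z = 3²·5.292 × 10⁻¹¹/3 = 1.588 × 10⁻¹⁰ m
v = Zαc/n = 3·0.007299·2.998 × 10⁸/3 = 2.188 × 10⁶ m/s
T = 2πr/v = 4.558 × 10⁻¹⁶ s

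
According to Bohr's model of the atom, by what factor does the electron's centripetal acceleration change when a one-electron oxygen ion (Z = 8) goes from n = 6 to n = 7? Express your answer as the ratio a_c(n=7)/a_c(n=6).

a_c ∝ Z^3 · n^-4; with Z fixed, a_c ∝ n^-4.
a_c(n=7)/a_c(n=6) = (7/6)^-4 = 1296/2401

1296/2401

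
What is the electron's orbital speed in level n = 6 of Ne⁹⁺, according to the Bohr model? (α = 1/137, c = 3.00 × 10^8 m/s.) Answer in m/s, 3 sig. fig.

v_n = Zαc/n = 10 × 0.00730 × 3.00 × 10^8 / 6
    = 3.65 × 10^6 m/s

3.65 × 10^6 m/s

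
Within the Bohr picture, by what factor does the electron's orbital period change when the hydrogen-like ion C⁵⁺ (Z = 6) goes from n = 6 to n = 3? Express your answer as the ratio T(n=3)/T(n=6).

1/8

T ∝ Z^-2 · n^3; with Z fixed, T ∝ n^3.
T(n=3)/T(n=6) = (3/6)^3 = 1/8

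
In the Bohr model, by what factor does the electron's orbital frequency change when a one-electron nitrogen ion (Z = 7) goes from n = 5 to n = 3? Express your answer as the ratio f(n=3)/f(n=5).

125/27

f ∝ Z^2 · n^-3; with Z fixed, f ∝ n^-3.
f(n=3)/f(n=5) = (3/5)^-3 = 125/27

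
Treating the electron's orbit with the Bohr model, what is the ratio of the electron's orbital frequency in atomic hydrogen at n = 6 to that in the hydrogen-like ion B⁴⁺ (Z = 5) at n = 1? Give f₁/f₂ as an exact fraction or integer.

1/5400

f ∝ Z^2 · n^-3
f₁/f₂ = (1/5)^2 · (6/1)^-3 = 1/5400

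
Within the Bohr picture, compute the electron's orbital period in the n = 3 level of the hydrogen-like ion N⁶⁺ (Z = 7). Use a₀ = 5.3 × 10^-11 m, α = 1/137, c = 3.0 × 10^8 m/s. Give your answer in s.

r = n²a₀/Z = 3²·5.3 × 10^-11/7 = 6.8 × 10^-11 m
v = Zαc/n = 7·0.0073·3.0 × 10^8/3 = 5.1 × 10^6 m/s
T = 2πr/v = 8.4 × 10^-17 s

8.4 × 10^-17 s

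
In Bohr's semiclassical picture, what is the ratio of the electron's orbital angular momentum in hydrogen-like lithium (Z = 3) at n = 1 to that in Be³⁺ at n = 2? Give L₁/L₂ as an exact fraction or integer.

1/2

L = nℏ is independent of Z.
L₁/L₂ = n₁/n₂ = 1/2 = 1/2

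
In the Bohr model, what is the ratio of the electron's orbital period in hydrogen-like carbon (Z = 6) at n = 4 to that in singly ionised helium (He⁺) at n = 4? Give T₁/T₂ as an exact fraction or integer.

T ∝ Z^-2 · n^3
T₁/T₂ = (6/2)^-2 · (4/4)^3 = 1/9

1/9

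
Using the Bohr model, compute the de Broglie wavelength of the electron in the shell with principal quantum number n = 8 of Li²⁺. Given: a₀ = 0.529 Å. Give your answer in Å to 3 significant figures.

The Bohr quantisation condition is nλ = 2πr_n.
r_n = n²a₀/Z = 11.3 Å
λ = 2πr_n/n = 2π·11.3/8 = 8.86 Å

8.86 Å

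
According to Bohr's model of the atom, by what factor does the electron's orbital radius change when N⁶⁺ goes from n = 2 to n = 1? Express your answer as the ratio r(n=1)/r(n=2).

1/4

r ∝ Z^-1 · n^2; with Z fixed, r ∝ n^2.
r(n=1)/r(n=2) = (1/2)^2 = 1/4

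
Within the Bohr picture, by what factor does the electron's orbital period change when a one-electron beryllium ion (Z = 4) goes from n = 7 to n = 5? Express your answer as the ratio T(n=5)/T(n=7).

125/343

T ∝ Z^-2 · n^3; with Z fixed, T ∝ n^3.
T(n=5)/T(n=7) = (5/7)^3 = 125/343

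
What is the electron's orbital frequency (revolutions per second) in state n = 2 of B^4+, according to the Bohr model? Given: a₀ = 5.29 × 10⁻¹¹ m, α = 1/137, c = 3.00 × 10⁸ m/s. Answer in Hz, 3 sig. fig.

2.06 × 10¹⁶ Hz

r = n²a₀/Z = 4.23 × 10⁻¹¹ m, v = Zαc/n = 5.47 × 10⁶ m/s
f = v/(2πr) = 2.06 × 10¹⁶ Hz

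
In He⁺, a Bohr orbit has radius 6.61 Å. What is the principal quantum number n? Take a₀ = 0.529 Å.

r_n = n²a₀/Z ⇒ n² = rZ/a₀ = 6.61 × 2 / 0.529 ≈ 24.99
n = 5

5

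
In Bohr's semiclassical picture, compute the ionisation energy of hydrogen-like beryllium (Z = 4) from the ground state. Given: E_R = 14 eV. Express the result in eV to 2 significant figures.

E_n = −E_R·Z²/n² = −14 × 4²/1² eV = -220 eV
Ionisation energy = −E_n = 220 eV

220 eV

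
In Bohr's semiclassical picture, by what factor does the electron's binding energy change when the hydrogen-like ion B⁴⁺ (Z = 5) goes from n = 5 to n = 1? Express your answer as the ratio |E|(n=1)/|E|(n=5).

|E| ∝ Z^2 · n^-2; with Z fixed, |E| ∝ n^-2.
|E|(n=1)/|E|(n=5) = (1/5)^-2 = 25

25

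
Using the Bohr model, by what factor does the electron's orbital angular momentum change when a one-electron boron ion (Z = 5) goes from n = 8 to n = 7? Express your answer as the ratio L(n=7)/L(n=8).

7/8

L = nℏ depends only on n, so L ∝ n.
L(n=7)/L(n=8) = (7/8)^1 = 7/8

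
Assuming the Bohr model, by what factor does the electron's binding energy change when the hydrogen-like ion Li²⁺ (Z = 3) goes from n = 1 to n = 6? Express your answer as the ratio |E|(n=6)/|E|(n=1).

1/36

|E| ∝ Z^2 · n^-2; with Z fixed, |E| ∝ n^-2.
|E|(n=6)/|E|(n=1) = (6/1)^-2 = 1/36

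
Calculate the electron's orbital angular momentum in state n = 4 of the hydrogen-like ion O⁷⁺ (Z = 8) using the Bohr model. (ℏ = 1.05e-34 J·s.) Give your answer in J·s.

4.20e-34 J·s

L_n = nℏ = 4 × 1.05e-34 = 4.20e-34 J·s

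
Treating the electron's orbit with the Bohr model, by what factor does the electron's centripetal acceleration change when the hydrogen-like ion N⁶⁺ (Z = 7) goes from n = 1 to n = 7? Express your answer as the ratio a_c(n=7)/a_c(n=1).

1/2401

a_c ∝ Z^3 · n^-4; with Z fixed, a_c ∝ n^-4.
a_c(n=7)/a_c(n=1) = (7/1)^-4 = 1/2401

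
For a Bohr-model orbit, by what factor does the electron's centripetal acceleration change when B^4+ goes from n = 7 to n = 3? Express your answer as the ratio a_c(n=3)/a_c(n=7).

2401/81

a_c ∝ Z^3 · n^-4; with Z fixed, a_c ∝ n^-4.
a_c(n=3)/a_c(n=7) = (3/7)^-4 = 2401/81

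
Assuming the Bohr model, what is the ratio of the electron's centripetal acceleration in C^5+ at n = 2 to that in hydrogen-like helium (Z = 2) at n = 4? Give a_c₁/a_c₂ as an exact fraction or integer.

432

a_c ∝ Z^3 · n^-4
a_c₁/a_c₂ = (6/2)^3 · (2/4)^-4 = 432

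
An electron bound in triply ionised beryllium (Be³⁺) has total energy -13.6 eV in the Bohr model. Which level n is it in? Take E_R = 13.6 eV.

4

E_n = −E_R Z²/n² ⇒ n² = E_R Z²/(−E_n) = 13.6 × 4² / 13.6 ≈ 16.00
n = 4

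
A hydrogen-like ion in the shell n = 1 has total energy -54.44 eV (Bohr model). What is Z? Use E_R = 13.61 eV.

E_n = −E_R Z²/n² ⇒ Z² = −E_n n²/E_R = 54.44 × 1² / 13.61 ≈ 4.00
Z = 2

2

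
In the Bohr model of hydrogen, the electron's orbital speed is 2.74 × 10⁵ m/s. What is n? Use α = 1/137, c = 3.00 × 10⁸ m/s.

8

v_n = Zαc/n ⇒ n = Zαc/v = 1 × 0.00730 × 3.00 × 10⁸ / 2.74 × 10⁵ ≈ 7.99
n = 8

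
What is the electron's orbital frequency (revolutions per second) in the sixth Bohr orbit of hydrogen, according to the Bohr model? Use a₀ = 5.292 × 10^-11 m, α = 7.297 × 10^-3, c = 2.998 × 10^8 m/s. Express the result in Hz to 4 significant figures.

3.046 × 10^13 Hz

r = n²a₀/Z = 1.905 × 10^-9 m, v = Zαc/n = 3.646 × 10^5 m/s
f = v/(2πr) = 3.046 × 10^13 Hz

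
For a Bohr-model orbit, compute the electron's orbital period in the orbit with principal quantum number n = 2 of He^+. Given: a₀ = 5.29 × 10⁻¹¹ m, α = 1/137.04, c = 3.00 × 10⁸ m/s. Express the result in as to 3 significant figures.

r = n²a₀/Z = 2²·5.29 × 10⁻¹¹/2 = 1.06 × 10⁻¹⁰ m
v = Zαc/n = 2·0.00730·3.00 × 10⁸/2 = 2.19 × 10⁶ m/s
T = 2πr/v = 3.04 × 10⁻¹⁶ s = 304 as

304 as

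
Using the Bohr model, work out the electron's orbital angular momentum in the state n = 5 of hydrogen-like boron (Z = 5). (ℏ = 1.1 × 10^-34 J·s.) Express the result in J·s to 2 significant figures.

L_n = nℏ = 5 × 1.1 × 10^-34 = 5.5 × 10^-34 J·s

5.5 × 10^-34 J·s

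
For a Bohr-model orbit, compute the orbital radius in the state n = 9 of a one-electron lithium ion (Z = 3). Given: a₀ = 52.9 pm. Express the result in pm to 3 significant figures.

1430 pm

r_n = n²a₀/Z = 9² × 52.9 / 3
    = 81 × 52.9 / 3 = 1430 pm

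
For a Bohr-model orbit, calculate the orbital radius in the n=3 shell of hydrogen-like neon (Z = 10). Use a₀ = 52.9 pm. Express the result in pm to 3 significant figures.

r_n = n²a₀/Z = 3² × 52.9 / 10
    = 9 × 52.9 / 10 = 47.6 pm

47.6 pm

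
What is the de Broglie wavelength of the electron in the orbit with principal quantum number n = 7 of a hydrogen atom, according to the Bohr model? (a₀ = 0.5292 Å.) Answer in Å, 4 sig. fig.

23.28 Å

The Bohr quantisation condition is nλ = 2πr_n.
r_n = n²a₀/Z = 25.93 Å
λ = 2πr_n/n = 2π·25.93/7 = 23.28 Å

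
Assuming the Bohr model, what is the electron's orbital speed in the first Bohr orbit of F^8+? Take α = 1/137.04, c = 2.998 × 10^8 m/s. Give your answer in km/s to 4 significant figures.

v_n = Zαc/n = 9 × 0.007297 × 2.998 × 10^8 / 1
    = 1.969 × 10^4 km/s

1.969 × 10^4 km/s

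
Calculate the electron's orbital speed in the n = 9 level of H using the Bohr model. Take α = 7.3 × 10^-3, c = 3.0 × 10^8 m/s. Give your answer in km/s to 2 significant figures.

240 km/s

v_n = Zαc/n = 1 × 0.0073 × 3.0 × 10^8 / 9
    = 240 km/s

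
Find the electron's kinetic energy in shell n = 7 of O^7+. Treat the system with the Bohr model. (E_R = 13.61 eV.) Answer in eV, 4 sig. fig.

For a Coulomb orbit the virial theorem gives K = −E_n.
E_n = −E_R·Z²/n², so K = E_R·Z²/n² = 13.61 × 8²/7² = 17.78 eV

17.78 eV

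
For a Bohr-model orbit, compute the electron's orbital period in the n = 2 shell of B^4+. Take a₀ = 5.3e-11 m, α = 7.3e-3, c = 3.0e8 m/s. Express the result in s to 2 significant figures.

r = n²a₀/Z = 2²·5.3e-11/5 = 4.2e-11 m
v = Zαc/n = 5·0.0073·3.0e8/2 = 5.5e6 m/s
T = 2πr/v = 4.9e-17 s

4.9e-17 s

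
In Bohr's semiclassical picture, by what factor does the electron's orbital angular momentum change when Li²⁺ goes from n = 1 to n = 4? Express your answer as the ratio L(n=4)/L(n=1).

L = nℏ depends only on n, so L ∝ n.
L(n=4)/L(n=1) = (4/1)^1 = 4

4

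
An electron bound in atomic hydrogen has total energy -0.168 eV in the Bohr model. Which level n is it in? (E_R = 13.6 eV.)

9

E_n = −E_R Z²/n² ⇒ n² = E_R Z²/(−E_n) = 13.6 × 1² / 0.168 ≈ 80.95
n = 9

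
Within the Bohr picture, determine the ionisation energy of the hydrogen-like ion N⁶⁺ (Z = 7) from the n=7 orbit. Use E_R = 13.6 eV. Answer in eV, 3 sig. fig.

E_n = −E_R·Z²/n² = −13.6 × 7²/7² eV = -13.6 eV
Ionisation energy = −E_n = 13.6 eV

13.6 eV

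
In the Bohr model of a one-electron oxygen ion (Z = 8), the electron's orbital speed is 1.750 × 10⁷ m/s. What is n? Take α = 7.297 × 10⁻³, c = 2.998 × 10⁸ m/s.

1

v_n = Zαc/n ⇒ n = Zαc/v = 8 × 0.007297 × 2.998 × 10⁸ / 1.750 × 10⁷ ≈ 1.00
n = 1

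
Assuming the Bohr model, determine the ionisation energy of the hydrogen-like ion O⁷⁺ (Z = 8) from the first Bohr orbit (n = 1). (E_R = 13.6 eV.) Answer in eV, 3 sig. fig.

E_n = −E_R·Z²/n² = −13.6 × 8²/1² eV = -870 eV
Ionisation energy = −E_n = 870 eV

870 eV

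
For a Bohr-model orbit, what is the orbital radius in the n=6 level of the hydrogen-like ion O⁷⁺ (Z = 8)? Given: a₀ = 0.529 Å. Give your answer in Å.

2.38 Å

r_n = n²a₀/Z = 6² × 0.529 / 8
    = 36 × 0.529 / 8 = 2.38 Å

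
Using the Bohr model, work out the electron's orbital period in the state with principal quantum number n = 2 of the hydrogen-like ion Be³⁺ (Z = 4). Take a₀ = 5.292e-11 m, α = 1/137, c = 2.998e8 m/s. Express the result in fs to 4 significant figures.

r = n²a₀/Z = 2²·5.292e-11/4 = 5.292e-11 m
v = Zαc/n = 4·0.007299·2.998e8/2 = 4.377e6 m/s
T = 2πr/v = 7.597e-17 s = 0.07597 fs

0.07597 fs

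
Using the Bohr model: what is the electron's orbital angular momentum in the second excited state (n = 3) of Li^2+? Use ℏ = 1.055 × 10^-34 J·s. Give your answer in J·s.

3.165 × 10^-34 J·s

L_n = nℏ = 3 × 1.055 × 10^-34 = 3.165 × 10^-34 J·s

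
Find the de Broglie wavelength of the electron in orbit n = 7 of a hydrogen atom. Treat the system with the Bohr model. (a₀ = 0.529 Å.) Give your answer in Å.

23.3 Å

The Bohr quantisation condition is nλ = 2πr_n.
r_n = n²a₀/Z = 25.9 Å
λ = 2πr_n/n = 2π·25.9/7 = 23.3 Å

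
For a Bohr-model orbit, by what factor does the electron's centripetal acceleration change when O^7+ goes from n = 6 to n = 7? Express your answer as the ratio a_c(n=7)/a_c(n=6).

1296/2401

a_c ∝ Z^3 · n^-4; with Z fixed, a_c ∝ n^-4.
a_c(n=7)/a_c(n=6) = (7/6)^-4 = 1296/2401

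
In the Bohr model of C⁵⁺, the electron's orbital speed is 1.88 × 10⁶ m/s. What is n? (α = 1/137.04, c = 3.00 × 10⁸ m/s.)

7

v_n = Zαc/n ⇒ n = Zαc/v = 6 × 0.00730 × 3.00 × 10⁸ / 1.88 × 10⁶ ≈ 6.99
n = 7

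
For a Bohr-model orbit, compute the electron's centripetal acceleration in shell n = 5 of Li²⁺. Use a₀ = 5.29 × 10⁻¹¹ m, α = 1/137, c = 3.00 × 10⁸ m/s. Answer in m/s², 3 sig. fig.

3.92 × 10²¹ m/s²

r = n²a₀/Z = 4.41 × 10⁻¹⁰ m, v = Zαc/n = 1.31 × 10⁶ m/s
a = v²/r = (1.31 × 10⁶)² / 4.41 × 10⁻¹⁰ = 3.92 × 10²¹ m/s²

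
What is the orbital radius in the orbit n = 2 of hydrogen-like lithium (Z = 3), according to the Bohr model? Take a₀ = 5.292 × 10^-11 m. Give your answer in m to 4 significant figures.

r_n = n²a₀/Z = 2² × 5.292 × 10^-11 / 3
    = 4 × 5.292 × 10^-11 / 3 = 7.056 × 10^-11 m

7.056 × 10^-11 m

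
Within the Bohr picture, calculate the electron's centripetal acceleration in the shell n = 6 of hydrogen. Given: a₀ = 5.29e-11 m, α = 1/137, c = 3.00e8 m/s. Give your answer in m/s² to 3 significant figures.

6.99e19 m/s²

r = n²a₀/Z = 1.90e-9 m, v = Zαc/n = 3.65e5 m/s
a = v²/r = (3.65e5)² / 1.90e-9 = 6.99e19 m/s²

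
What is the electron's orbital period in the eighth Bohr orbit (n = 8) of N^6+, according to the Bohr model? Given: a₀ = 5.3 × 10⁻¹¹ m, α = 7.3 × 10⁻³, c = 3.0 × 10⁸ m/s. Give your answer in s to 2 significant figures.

r = n²a₀/Z = 8²·5.3 × 10⁻¹¹/7 = 4.8 × 10⁻¹⁰ m
v = Zαc/n = 7·0.0073·3.0 × 10⁸/8 = 1.9 × 10⁶ m/s
T = 2πr/v = 1.6 × 10⁻¹⁵ s

1.6 × 10⁻¹⁵ s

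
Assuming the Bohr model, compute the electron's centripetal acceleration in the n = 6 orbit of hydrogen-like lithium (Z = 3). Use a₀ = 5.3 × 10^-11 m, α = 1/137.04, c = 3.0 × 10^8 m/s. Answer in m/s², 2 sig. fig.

r = n²a₀/Z = 6.4 × 10^-10 m, v = Zαc/n = 1.1 × 10^6 m/s
a = v²/r = (1.1 × 10^6)² / 6.4 × 10^-10 = 1.9 × 10^21 m/s²

1.9 × 10^21 m/s²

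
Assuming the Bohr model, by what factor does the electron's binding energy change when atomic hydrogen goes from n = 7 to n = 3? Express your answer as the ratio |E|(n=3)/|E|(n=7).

49/9

|E| ∝ Z^2 · n^-2; with Z fixed, |E| ∝ n^-2.
|E|(n=3)/|E|(n=7) = (3/7)^-2 = 49/9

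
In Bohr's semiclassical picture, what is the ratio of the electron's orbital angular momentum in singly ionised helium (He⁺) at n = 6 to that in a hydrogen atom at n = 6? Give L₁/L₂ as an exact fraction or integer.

L = nℏ is independent of Z.
L₁/L₂ = n₁/n₂ = 6/6 = 1

1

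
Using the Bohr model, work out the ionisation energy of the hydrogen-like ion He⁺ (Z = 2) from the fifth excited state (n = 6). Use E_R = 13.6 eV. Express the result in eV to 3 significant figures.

E_n = −E_R·Z²/n² = −13.6 × 2²/6² eV = -1.51 eV
Ionisation energy = −E_n = 1.51 eV

1.51 eV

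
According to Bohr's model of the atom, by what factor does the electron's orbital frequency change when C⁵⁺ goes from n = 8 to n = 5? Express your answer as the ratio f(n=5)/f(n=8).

f ∝ Z^2 · n^-3; with Z fixed, f ∝ n^-3.
f(n=5)/f(n=8) = (5/8)^-3 = 512/125

512/125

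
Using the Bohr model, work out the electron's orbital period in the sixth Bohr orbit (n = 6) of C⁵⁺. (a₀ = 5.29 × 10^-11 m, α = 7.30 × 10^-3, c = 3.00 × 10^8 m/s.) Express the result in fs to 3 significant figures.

0.911 fs

r = n²a₀/Z = 6²·5.29 × 10^-11/6 = 3.17 × 10^-10 m
v = Zαc/n = 6·0.00730·3.00 × 10^8/6 = 2.19 × 10^6 m/s
T = 2πr/v = 9.11 × 10^-16 s = 0.911 fs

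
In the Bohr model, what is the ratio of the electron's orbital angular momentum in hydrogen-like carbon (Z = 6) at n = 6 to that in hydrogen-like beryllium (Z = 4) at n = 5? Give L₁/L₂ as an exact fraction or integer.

6/5

L = nℏ is independent of Z.
L₁/L₂ = n₁/n₂ = 6/5 = 6/5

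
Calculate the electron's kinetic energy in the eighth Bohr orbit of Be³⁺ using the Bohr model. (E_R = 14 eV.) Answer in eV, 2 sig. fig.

3.5 eV

For a Coulomb orbit the virial theorem gives K = −E_n.
E_n = −E_R·Z²/n², so K = E_R·Z²/n² = 14 × 4²/8² = 3.5 eV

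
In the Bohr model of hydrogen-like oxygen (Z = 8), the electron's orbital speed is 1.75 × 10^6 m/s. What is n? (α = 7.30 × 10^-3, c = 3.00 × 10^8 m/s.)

v_n = Zαc/n ⇒ n = Zαc/v = 8 × 0.00730 × 3.00 × 10^8 / 1.75 × 10^6 ≈ 10.01
n = 10

10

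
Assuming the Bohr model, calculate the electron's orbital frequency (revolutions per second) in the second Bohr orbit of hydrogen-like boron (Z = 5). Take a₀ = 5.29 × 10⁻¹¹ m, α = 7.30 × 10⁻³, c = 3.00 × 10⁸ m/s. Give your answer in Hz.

2.06 × 10¹⁶ Hz

r = n²a₀/Z = 4.23 × 10⁻¹¹ m, v = Zαc/n = 5.47 × 10⁶ m/s
f = v/(2πr) = 2.06 × 10¹⁶ Hz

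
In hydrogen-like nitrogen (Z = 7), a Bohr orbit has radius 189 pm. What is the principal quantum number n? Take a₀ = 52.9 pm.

5

r_n = n²a₀/Z ⇒ n² = rZ/a₀ = 189 × 7 / 52.9 ≈ 25.01
n = 5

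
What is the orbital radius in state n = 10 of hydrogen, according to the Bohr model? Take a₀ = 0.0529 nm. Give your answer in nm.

5.29 nm

r_n = n²a₀/Z = 10² × 0.0529 / 1
    = 100 × 0.0529 / 1 = 5.29 nm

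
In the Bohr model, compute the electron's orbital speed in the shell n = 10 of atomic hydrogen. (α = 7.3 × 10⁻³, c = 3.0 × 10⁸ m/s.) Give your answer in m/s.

2.2 × 10⁵ m/s

v_n = Zαc/n = 1 × 0.0073 × 3.0 × 10⁸ / 10
    = 2.2 × 10⁵ m/s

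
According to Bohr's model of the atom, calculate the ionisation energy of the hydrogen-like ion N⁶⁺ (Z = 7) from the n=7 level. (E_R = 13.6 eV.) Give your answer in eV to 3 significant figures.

E_n = −E_R·Z²/n² = −13.6 × 7²/7² eV = -13.6 eV
Ionisation energy = −E_n = 13.6 eV

13.6 eV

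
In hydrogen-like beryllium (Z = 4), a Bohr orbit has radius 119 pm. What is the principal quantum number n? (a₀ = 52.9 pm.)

r_n = n²a₀/Z ⇒ n² = rZ/a₀ = 119 × 4 / 52.9 ≈ 9.00
n = 3

3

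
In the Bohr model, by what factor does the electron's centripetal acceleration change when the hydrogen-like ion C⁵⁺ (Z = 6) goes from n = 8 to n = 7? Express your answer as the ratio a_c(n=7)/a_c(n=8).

4096/2401

a_c ∝ Z^3 · n^-4; with Z fixed, a_c ∝ n^-4.
a_c(n=7)/a_c(n=8) = (7/8)^-4 = 4096/2401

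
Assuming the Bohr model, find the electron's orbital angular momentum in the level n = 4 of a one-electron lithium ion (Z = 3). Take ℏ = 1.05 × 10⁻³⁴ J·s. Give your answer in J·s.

4.20 × 10⁻³⁴ J·s

L_n = nℏ = 4 × 1.05 × 10⁻³⁴ = 4.20 × 10⁻³⁴ J·s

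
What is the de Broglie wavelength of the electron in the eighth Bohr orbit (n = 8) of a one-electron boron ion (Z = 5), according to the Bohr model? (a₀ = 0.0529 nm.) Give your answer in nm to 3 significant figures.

The Bohr quantisation condition is nλ = 2πr_n.
r_n = n²a₀/Z = 0.677 nm
λ = 2πr_n/n = 2π·0.677/8 = 0.532 nm

0.532 nm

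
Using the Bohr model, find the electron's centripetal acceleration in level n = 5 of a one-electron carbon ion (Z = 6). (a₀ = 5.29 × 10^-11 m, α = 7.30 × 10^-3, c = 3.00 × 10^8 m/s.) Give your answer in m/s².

r = n²a₀/Z = 2.20 × 10^-10 m, v = Zαc/n = 2.63 × 10^6 m/s
a = v²/r = (2.63 × 10^6)² / 2.20 × 10^-10 = 3.13 × 10^22 m/s²

3.13 × 10^22 m/s²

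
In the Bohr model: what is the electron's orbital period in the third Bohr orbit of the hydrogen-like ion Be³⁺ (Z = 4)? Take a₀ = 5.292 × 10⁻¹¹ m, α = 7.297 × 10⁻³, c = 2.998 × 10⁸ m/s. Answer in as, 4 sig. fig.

r = n²a₀/Z = 3²·5.292 × 10⁻¹¹/4 = 1.191 × 10⁻¹⁰ m
v = Zαc/n = 4·0.007297·2.998 × 10⁸/3 = 2.917 × 10⁶ m/s
T = 2πr/v = 2.565 × 10⁻¹⁶ s = 256.5 as

256.5 as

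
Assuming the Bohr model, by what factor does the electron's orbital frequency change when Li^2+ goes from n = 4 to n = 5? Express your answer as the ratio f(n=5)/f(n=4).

64/125

f ∝ Z^2 · n^-3; with Z fixed, f ∝ n^-3.
f(n=5)/f(n=4) = (5/4)^-3 = 64/125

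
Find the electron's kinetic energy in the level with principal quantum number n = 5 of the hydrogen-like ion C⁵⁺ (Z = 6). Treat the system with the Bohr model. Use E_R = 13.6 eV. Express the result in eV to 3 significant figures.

19.6 eV

For a Coulomb orbit the virial theorem gives K = −E_n.
E_n = −E_R·Z²/n², so K = E_R·Z²/n² = 13.6 × 6²/5² = 19.6 eV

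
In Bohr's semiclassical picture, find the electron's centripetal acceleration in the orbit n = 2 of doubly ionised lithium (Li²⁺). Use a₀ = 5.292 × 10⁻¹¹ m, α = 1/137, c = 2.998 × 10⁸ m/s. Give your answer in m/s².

r = n²a₀/Z = 7.056 × 10⁻¹¹ m, v = Zαc/n = 3.282 × 10⁶ m/s
a = v²/r = (3.282 × 10⁶)² / 7.056 × 10⁻¹¹ = 1.527 × 10²³ m/s²

1.527 × 10²³ m/s²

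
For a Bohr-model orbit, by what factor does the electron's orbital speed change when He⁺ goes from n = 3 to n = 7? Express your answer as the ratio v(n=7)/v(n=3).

v ∝ Z^1 · n^-1; with Z fixed, v ∝ n^-1.
v(n=7)/v(n=3) = (7/3)^-1 = 3/7

3/7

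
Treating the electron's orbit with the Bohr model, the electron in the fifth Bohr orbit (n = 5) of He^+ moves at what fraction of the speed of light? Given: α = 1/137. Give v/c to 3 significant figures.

v_n = Zαc/n, so v/c = Zα/n = 2 × 0.00730 / 5 = 0.00292

0.00292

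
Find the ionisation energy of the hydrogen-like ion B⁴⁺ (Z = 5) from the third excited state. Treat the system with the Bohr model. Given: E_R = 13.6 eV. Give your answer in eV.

21.2 eV

E_n = −E_R·Z²/n² = −13.6 × 5²/4² eV = -21.2 eV
Ionisation energy = −E_n = 21.2 eV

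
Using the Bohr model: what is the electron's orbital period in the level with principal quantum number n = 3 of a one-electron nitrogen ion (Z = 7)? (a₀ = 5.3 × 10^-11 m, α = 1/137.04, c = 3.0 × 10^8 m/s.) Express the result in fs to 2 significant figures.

r = n²a₀/Z = 3²·5.3 × 10^-11/7 = 6.8 × 10^-11 m
v = Zαc/n = 7·0.0073·3.0 × 10^8/3 = 5.1 × 10^6 m/s
T = 2πr/v = 8.4 × 10^-17 s = 0.084 fs

0.084 fs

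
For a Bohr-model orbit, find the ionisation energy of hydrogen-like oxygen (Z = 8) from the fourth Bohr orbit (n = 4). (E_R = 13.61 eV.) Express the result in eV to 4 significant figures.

E_n = −E_R·Z²/n² = −13.61 × 8²/4² eV = -54.44 eV
Ionisation energy = −E_n = 54.44 eV

54.44 eV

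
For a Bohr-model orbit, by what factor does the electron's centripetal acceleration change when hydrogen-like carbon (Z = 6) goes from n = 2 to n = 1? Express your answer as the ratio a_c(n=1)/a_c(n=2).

16

a_c ∝ Z^3 · n^-4; with Z fixed, a_c ∝ n^-4.
a_c(n=1)/a_c(n=2) = (1/2)^-4 = 16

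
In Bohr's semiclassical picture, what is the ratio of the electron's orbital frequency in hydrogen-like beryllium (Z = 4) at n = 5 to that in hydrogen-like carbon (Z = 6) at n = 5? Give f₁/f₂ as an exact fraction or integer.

f ∝ Z^2 · n^-3
f₁/f₂ = (4/6)^2 · (5/5)^-3 = 4/9

4/9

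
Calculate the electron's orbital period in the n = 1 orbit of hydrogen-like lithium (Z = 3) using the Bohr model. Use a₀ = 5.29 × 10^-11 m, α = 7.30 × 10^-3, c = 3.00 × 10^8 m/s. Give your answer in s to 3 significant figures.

1.69 × 10^-17 s

r = n²a₀/Z = 1²·5.29 × 10^-11/3 = 1.76 × 10^-11 m
v = Zαc/n = 3·0.00730·3.00 × 10^8/1 = 6.57 × 10^6 m/s
T = 2πr/v = 1.69 × 10^-17 s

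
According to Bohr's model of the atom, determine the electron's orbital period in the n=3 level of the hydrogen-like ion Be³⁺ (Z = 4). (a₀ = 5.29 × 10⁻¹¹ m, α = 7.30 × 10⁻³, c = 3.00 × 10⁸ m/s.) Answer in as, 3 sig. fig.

r = n²a₀/Z = 3²·5.29 × 10⁻¹¹/4 = 1.19 × 10⁻¹⁰ m
v = Zαc/n = 4·0.00730·3.00 × 10⁸/3 = 2.92 × 10⁶ m/s
T = 2πr/v = 2.56 × 10⁻¹⁶ s = 256 as

256 as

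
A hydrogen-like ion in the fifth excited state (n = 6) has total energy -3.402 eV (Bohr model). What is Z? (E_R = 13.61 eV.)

3

E_n = −E_R Z²/n² ⇒ Z² = −E_n n²/E_R = 3.402 × 6² / 13.61 ≈ 9.00
Z = 3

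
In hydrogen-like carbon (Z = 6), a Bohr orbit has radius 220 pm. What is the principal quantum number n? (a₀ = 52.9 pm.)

r_n = n²a₀/Z ⇒ n² = rZ/a₀ = 220 × 6 / 52.9 ≈ 24.95
n = 5

5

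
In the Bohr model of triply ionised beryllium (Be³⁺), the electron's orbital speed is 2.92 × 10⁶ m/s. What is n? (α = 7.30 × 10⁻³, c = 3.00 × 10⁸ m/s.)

v_n = Zαc/n ⇒ n = Zαc/v = 4 × 0.00730 × 3.00 × 10⁸ / 2.92 × 10⁶ ≈ 3.00
n = 3

3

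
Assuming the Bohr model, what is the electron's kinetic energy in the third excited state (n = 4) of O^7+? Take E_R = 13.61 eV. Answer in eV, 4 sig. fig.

For a Coulomb orbit the virial theorem gives K = −E_n.
E_n = −E_R·Z²/n², so K = E_R·Z²/n² = 13.61 × 8²/4² = 54.44 eV

54.44 eV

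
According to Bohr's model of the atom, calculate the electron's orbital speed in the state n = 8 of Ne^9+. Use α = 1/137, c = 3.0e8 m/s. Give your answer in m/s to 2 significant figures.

v_n = Zαc/n = 10 × 0.0073 × 3.0e8 / 8
    = 2.7e6 m/s

2.7e6 m/s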